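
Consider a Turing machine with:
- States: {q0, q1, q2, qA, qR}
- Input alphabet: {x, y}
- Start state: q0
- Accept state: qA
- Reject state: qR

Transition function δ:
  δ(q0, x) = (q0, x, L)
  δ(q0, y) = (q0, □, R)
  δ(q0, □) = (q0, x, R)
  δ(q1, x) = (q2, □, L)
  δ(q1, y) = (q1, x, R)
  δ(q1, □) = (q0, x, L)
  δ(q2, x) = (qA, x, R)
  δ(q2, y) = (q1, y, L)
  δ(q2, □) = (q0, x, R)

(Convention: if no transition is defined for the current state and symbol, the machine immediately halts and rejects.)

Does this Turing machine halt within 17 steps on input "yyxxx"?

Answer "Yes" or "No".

Execution trace:
Initial: [q0]yyxxx
Step 1: δ(q0, y) = (q0, □, R) → □[q0]yxxx
Step 2: δ(q0, y) = (q0, □, R) → □□[q0]xxx
Step 3: δ(q0, x) = (q0, x, L) → □[q0]□xxx
Step 4: δ(q0, □) = (q0, x, R) → □x[q0]xxx
Step 5: δ(q0, x) = (q0, x, L) → □[q0]xxxx
Step 6: δ(q0, x) = (q0, x, L) → [q0]□xxxx
Step 7: δ(q0, □) = (q0, x, R) → x[q0]xxxx
Step 8: δ(q0, x) = (q0, x, L) → [q0]xxxxx
Step 9: δ(q0, x) = (q0, x, L) → [q0]□xxxxx
Step 10: δ(q0, □) = (q0, x, R) → x[q0]xxxxx
Step 11: δ(q0, x) = (q0, x, L) → [q0]xxxxxx
Step 12: δ(q0, x) = (q0, x, L) → [q0]□xxxxxx
Step 13: δ(q0, □) = (q0, x, R) → x[q0]xxxxxx
Step 14: δ(q0, x) = (q0, x, L) → [q0]xxxxxxx
Step 15: δ(q0, x) = (q0, x, L) → [q0]□xxxxxxx
Step 16: δ(q0, □) = (q0, x, R) → x[q0]xxxxxxx
Step 17: δ(q0, x) = (q0, x, L) → [q0]xxxxxxxx

The machine has not reached a halting state after 17 steps.
The machine did not halt within the 17-step bound.

Answer: No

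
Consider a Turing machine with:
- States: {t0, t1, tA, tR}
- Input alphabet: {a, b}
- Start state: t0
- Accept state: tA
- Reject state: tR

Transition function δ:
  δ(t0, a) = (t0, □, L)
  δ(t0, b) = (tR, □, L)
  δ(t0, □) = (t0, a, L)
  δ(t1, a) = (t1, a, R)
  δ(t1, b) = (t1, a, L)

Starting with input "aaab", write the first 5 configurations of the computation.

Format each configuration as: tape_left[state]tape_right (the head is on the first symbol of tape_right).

Transitions applied:
Step 1: δ(t0, a) = (t0, □, L)
Step 2: δ(t0, □) = (t0, a, L)
Step 3: δ(t0, □) = (t0, a, L)
Step 4: δ(t0, □) = (t0, a, L)

The first 5 configurations are:
[t0]aaab ⊢ [t0]□□aab ⊢ [t0]□a□aab ⊢ [t0]□aa□aab ⊢ [t0]□aaa□aab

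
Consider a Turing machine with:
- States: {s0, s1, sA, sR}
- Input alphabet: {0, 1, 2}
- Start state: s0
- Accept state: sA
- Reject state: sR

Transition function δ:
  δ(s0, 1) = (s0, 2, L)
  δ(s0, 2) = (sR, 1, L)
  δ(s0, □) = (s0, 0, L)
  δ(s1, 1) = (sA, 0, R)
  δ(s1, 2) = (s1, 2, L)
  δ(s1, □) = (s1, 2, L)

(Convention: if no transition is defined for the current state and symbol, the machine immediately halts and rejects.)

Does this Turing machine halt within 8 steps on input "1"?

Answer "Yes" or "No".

Execution trace:
Initial: [s0]1
Step 1: δ(s0, 1) = (s0, 2, L) → [s0]□2
Step 2: δ(s0, □) = (s0, 0, L) → [s0]□02
Step 3: δ(s0, □) = (s0, 0, L) → [s0]□002
Step 4: δ(s0, □) = (s0, 0, L) → [s0]□0002
Step 5: δ(s0, □) = (s0, 0, L) → [s0]□00002
Step 6: δ(s0, □) = (s0, 0, L) → [s0]□000002
Step 7: δ(s0, □) = (s0, 0, L) → [s0]□0000002
Step 8: δ(s0, □) = (s0, 0, L) → [s0]□00000002

The machine has not reached a halting state after 8 steps.
The machine did not halt within the 8-step bound.

Answer: No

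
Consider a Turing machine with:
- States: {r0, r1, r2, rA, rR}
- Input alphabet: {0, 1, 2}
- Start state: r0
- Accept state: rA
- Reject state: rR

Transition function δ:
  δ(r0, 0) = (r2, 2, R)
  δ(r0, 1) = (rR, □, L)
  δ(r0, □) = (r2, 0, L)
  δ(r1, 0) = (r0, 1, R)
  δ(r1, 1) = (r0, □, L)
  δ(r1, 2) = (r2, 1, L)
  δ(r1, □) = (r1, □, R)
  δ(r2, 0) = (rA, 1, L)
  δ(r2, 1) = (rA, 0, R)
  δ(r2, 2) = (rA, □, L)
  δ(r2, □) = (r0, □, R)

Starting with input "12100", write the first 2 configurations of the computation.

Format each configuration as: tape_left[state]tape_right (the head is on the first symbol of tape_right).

Transitions applied:
Step 1: δ(r0, 1) = (rR, □, L)

The first 2 configurations are:
[r0]12100 ⊢ [rR]□□2100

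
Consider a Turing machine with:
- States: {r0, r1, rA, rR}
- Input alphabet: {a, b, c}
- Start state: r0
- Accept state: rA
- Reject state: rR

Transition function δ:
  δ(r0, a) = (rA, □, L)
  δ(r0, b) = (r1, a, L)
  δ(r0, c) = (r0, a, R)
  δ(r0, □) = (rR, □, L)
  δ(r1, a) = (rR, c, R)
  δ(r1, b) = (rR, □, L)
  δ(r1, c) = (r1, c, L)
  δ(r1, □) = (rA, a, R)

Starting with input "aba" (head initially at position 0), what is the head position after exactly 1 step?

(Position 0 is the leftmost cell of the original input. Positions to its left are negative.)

Execution trace (head position shown):
Step 0: [r0]aba  (head at position 0)
Step 1: move left → [rA]□□ba  (head at position -1)

After 1 step, the head is at position -1.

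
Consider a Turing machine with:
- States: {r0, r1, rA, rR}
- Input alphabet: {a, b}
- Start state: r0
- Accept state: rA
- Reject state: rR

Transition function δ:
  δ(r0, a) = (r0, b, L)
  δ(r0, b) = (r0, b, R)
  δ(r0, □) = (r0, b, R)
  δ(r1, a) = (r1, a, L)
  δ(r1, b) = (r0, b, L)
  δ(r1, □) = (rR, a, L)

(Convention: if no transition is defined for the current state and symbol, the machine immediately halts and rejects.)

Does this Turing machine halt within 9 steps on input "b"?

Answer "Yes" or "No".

Execution trace:
Initial: [r0]b
Step 1: δ(r0, b) = (r0, b, R) → b[r0]□
Step 2: δ(r0, □) = (r0, b, R) → bb[r0]□
Step 3: δ(r0, □) = (r0, b, R) → bbb[r0]□
Step 4: δ(r0, □) = (r0, b, R) → bbbb[r0]□
Step 5: δ(r0, □) = (r0, b, R) → bbbbb[r0]□
Step 6: δ(r0, □) = (r0, b, R) → bbbbbb[r0]□
Step 7: δ(r0, □) = (r0, b, R) → bbbbbbb[r0]□
Step 8: δ(r0, □) = (r0, b, R) → bbbbbbbb[r0]□
Step 9: δ(r0, □) = (r0, b, R) → bbbbbbbbb[r0]□

The machine has not reached a halting state after 9 steps.
The machine did not halt within the 9-step bound.

Answer: No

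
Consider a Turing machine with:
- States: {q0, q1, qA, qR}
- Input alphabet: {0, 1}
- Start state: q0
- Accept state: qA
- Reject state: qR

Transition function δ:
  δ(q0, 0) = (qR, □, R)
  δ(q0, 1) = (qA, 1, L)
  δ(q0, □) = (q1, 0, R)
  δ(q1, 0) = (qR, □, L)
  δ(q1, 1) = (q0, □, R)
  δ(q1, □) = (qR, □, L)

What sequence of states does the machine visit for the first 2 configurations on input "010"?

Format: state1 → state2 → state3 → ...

Execution trace:
Initial: [q0]010
Step 1: δ(q0, 0) = (qR, □, R) → □[qR]10

The machine reaches the reject state qR and halts.

State sequence: q0 → qR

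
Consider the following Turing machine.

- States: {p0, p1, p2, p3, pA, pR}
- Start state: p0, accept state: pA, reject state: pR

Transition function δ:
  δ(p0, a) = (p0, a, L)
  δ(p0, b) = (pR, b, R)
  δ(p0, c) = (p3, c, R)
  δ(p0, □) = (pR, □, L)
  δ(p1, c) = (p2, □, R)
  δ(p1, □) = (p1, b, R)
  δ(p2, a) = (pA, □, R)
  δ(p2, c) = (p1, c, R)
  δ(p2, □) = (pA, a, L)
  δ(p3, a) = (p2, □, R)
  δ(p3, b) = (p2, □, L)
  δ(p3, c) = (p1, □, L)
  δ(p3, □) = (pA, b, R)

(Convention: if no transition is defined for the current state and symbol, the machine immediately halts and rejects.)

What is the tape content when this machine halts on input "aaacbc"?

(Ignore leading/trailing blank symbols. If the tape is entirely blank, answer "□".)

Execution trace:
Initial: [p0]aaacbc
Step 1: δ(p0, a) = (p0, a, L) → [p0]□aaacbc
Step 2: δ(p0, □) = (pR, □, L) → [pR]□□aaacbc

The machine reaches the reject state pR and halts.

Final tape (ignoring leading/trailing blanks): aaacbc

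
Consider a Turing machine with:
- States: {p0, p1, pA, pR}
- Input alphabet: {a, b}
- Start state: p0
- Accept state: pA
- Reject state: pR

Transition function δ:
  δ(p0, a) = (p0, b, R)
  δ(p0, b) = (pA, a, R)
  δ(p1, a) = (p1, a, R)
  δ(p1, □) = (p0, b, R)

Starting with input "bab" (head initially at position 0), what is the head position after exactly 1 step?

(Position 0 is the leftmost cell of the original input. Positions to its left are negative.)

Execution trace (head position shown):
Step 0: [p0]bab  (head at position 0)
Step 1: move right → a[pA]ab  (head at position 1)

After 1 step, the head is at position 1.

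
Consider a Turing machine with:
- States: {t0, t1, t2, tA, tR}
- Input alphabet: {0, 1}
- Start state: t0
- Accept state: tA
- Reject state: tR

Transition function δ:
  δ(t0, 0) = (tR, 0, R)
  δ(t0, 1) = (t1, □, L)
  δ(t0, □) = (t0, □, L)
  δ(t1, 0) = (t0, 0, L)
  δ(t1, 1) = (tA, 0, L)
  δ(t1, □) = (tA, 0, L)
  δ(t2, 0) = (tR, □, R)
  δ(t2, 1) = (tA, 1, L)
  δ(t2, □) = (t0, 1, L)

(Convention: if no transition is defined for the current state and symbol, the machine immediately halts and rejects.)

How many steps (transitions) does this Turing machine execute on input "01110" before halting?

Execution trace:
Initial: [t0]01110
Step 1: δ(t0, 0) = (tR, 0, R) → 0[tR]1110

The machine reaches the reject state tR and halts.

The machine executed 1 step before halting.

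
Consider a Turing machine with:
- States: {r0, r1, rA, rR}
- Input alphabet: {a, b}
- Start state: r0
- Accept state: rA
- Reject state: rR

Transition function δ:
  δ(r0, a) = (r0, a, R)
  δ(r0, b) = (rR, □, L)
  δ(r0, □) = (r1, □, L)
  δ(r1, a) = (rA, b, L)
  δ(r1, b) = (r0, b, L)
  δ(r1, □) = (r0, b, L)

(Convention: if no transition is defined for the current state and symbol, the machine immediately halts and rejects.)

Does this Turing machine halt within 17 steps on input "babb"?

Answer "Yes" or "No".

Execution trace:
Initial: [r0]babb
Step 1: δ(r0, b) = (rR, □, L) → [rR]□□abb

The machine reaches the reject state rR and halts.
The machine halted after 1 step (within the 17-step bound).

Answer: Yes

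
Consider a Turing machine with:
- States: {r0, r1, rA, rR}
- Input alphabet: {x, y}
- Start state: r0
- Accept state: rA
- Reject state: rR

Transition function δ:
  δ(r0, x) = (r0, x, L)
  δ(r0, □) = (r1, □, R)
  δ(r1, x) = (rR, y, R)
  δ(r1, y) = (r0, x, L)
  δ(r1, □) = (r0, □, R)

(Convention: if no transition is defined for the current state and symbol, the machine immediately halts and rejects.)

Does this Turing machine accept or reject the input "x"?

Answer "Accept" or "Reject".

Execution trace:
Initial: [r0]x
Step 1: δ(r0, x) = (r0, x, L) → [r0]□x
Step 2: δ(r0, □) = (r1, □, R) → □[r1]x
Step 3: δ(r1, x) = (rR, y, R) → □y[rR]□

The machine reaches the reject state rR and halts.

Answer: Reject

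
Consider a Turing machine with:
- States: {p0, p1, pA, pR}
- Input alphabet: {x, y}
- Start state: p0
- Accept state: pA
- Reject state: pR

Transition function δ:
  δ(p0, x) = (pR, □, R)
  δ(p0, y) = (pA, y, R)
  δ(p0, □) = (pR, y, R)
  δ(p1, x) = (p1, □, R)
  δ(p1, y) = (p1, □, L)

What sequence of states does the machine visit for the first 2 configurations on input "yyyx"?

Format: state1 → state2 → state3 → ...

Execution trace:
Initial: [p0]yyyx
Step 1: δ(p0, y) = (pA, y, R) → y[pA]yyx

The machine reaches the accept state pA and halts.

State sequence: p0 → pA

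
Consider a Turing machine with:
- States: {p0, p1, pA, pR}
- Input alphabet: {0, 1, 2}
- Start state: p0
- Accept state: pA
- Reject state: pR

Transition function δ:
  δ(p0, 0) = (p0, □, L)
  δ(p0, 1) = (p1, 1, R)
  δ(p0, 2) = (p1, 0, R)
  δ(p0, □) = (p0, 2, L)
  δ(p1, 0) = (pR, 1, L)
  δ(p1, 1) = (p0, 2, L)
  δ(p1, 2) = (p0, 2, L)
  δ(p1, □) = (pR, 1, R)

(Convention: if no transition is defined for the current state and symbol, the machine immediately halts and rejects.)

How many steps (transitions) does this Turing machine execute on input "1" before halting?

Execution trace:
Initial: [p0]1
Step 1: δ(p0, 1) = (p1, 1, R) → 1[p1]□
Step 2: δ(p1, □) = (pR, 1, R) → 11[pR]□

The machine reaches the reject state pR and halts.

The machine executed 2 steps before halting.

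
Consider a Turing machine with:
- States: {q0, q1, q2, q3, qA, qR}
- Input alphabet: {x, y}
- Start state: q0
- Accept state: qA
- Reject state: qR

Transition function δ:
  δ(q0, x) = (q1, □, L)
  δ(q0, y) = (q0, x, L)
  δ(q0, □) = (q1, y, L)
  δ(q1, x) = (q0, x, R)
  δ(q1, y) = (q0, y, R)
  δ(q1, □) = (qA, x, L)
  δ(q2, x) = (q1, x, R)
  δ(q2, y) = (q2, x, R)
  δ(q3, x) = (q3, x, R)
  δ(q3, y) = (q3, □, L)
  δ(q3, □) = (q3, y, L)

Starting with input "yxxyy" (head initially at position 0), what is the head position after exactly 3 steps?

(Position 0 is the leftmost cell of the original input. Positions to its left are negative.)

Execution trace (head position shown):
Step 0: [q0]yxxyy  (head at position 0)
Step 1: move left → [q0]□xxxyy  (head at position -1)
Step 2: move left → [q1]□yxxxyy  (head at position -2)
Step 3: move left → [qA]□xyxxxyy  (head at position -3)

After 3 steps, the head is at position -3.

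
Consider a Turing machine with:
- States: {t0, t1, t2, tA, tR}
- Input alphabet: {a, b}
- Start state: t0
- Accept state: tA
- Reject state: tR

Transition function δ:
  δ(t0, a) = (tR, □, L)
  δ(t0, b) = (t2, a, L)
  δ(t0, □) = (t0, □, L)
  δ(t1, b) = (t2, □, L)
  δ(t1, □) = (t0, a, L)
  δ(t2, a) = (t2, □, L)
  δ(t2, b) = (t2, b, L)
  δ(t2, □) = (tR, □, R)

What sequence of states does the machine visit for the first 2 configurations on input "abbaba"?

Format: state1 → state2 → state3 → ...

Execution trace:
Initial: [t0]abbaba
Step 1: δ(t0, a) = (tR, □, L) → [tR]□□bbaba

The machine reaches the reject state tR and halts.

State sequence: t0 → tR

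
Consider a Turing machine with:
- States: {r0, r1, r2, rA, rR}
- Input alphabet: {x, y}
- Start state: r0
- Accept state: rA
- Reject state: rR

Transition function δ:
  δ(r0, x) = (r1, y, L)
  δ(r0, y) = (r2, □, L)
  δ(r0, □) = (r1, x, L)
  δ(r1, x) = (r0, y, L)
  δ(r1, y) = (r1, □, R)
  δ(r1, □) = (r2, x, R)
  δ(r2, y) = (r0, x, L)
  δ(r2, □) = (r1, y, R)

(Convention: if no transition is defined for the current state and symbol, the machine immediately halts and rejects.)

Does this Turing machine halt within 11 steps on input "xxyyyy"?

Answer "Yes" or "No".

Execution trace:
Initial: [r0]xxyyyy
Step 1: δ(r0, x) = (r1, y, L) → [r1]□yxyyyy
Step 2: δ(r1, □) = (r2, x, R) → x[r2]yxyyyy
Step 3: δ(r2, y) = (r0, x, L) → [r0]xxxyyyy
Step 4: δ(r0, x) = (r1, y, L) → [r1]□yxxyyyy
Step 5: δ(r1, □) = (r2, x, R) → x[r2]yxxyyyy
Step 6: δ(r2, y) = (r0, x, L) → [r0]xxxxyyyy
Step 7: δ(r0, x) = (r1, y, L) → [r1]□yxxxyyyy
Step 8: δ(r1, □) = (r2, x, R) → x[r2]yxxxyyyy
Step 9: δ(r2, y) = (r0, x, L) → [r0]xxxxxyyyy
Step 10: δ(r0, x) = (r1, y, L) → [r1]□yxxxxyyyy
Step 11: δ(r1, □) = (r2, x, R) → x[r2]yxxxxyyyy

The machine has not reached a halting state after 11 steps.
The machine did not halt within the 11-step bound.

Answer: No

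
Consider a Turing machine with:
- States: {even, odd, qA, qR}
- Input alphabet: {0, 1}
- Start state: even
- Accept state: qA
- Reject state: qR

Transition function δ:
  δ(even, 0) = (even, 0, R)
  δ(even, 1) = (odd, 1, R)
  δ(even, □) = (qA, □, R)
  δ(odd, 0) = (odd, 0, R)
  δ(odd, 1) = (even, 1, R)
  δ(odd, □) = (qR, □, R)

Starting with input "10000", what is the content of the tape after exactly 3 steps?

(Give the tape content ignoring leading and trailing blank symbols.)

Execution trace:
Initial: [even]10000
Step 1: δ(even, 1) = (odd, 1, R) → 1[odd]0000
Step 2: δ(odd, 0) = (odd, 0, R) → 10[odd]000
Step 3: δ(odd, 0) = (odd, 0, R) → 100[odd]00

After 3 steps, the tape (ignoring leading/trailing blanks) is: 10000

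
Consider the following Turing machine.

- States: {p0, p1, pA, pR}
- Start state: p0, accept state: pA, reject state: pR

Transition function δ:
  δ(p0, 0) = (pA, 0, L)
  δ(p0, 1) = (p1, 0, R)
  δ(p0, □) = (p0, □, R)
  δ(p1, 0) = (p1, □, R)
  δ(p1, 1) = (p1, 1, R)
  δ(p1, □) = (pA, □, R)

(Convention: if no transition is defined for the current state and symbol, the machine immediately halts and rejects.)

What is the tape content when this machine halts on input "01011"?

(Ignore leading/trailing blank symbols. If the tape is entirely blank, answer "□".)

Execution trace:
Initial: [p0]01011
Step 1: δ(p0, 0) = (pA, 0, L) → [pA]□01011

The machine reaches the accept state pA and halts.

Final tape (ignoring leading/trailing blanks): 01011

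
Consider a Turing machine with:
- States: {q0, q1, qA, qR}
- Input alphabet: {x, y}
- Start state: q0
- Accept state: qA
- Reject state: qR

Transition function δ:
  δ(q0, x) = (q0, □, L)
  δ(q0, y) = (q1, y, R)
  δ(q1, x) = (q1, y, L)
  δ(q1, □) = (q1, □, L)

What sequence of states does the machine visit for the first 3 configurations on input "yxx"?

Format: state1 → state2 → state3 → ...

Execution trace:
Initial: [q0]yxx
Step 1: δ(q0, y) = (q1, y, R) → y[q1]xx
Step 2: δ(q1, x) = (q1, y, L) → [q1]yyx

No transition is defined for δ(q1, y). By convention the machine halts and rejects.

State sequence: q0 → q1 → q1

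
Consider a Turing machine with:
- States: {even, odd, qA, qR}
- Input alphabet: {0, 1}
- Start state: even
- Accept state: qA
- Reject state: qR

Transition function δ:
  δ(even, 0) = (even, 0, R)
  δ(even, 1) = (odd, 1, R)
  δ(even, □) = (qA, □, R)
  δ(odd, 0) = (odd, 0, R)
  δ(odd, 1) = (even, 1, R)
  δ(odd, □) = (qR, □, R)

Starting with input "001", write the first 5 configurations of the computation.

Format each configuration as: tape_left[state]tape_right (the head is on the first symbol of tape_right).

Transitions applied:
Step 1: δ(even, 0) = (even, 0, R)
Step 2: δ(even, 0) = (even, 0, R)
Step 3: δ(even, 1) = (odd, 1, R)
Step 4: δ(odd, □) = (qR, □, R)

The first 5 configurations are:
[even]001 ⊢ 0[even]01 ⊢ 00[even]1 ⊢ 001[odd]□ ⊢ 001□[qR]□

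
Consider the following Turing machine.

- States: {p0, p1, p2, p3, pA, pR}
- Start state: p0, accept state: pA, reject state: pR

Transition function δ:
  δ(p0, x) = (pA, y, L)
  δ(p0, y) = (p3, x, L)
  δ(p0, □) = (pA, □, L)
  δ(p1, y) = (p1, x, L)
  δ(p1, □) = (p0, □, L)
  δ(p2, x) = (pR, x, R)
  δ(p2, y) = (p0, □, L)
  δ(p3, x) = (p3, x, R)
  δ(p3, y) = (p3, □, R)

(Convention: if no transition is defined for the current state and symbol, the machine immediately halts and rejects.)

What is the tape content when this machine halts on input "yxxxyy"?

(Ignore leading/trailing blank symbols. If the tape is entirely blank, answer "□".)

Execution trace:
Initial: [p0]yxxxyy
Step 1: δ(p0, y) = (p3, x, L) → [p3]□xxxxyy

No transition is defined for δ(p3, □). By convention the machine halts and rejects.

Final tape (ignoring leading/trailing blanks): xxxxyy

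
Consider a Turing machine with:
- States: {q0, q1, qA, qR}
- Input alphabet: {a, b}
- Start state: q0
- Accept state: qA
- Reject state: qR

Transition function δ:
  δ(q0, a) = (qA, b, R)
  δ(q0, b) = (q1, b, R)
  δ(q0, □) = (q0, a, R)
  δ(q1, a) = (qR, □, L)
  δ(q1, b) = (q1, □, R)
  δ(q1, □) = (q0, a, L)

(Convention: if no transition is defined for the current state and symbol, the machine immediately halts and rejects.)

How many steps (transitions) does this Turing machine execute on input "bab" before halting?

Execution trace:
Initial: [q0]bab
Step 1: δ(q0, b) = (q1, b, R) → b[q1]ab
Step 2: δ(q1, a) = (qR, □, L) → [qR]b□b

The machine reaches the reject state qR and halts.

The machine executed 2 steps before halting.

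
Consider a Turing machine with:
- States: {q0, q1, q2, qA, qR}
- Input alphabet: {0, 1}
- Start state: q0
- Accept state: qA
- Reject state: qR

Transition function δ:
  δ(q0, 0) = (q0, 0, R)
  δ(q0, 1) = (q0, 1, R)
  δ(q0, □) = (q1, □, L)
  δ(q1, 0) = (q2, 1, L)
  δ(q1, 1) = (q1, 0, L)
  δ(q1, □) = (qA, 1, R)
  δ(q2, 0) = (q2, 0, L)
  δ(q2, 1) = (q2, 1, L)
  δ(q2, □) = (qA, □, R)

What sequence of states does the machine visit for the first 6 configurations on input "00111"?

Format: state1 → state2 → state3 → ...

Execution trace:
Initial: [q0]00111
Step 1: δ(q0, 0) = (q0, 0, R) → 0[q0]0111
Step 2: δ(q0, 0) = (q0, 0, R) → 00[q0]111
Step 3: δ(q0, 1) = (q0, 1, R) → 001[q0]11
Step 4: δ(q0, 1) = (q0, 1, R) → 0011[q0]1
Step 5: δ(q0, 1) = (q0, 1, R) → 00111[q0]□

State sequence: q0 → q0 → q0 → q0 → q0 → q0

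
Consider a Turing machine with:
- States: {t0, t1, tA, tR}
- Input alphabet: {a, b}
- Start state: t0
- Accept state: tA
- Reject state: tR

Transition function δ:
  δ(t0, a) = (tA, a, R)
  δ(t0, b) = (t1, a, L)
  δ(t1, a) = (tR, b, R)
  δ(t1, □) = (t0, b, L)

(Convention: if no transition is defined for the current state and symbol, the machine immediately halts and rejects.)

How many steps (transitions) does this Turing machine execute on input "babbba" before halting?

Execution trace:
Initial: [t0]babbba
Step 1: δ(t0, b) = (t1, a, L) → [t1]□aabbba
Step 2: δ(t1, □) = (t0, b, L) → [t0]□baabbba

No transition is defined for δ(t0, □). By convention the machine halts and rejects.

The machine executed 2 steps before halting.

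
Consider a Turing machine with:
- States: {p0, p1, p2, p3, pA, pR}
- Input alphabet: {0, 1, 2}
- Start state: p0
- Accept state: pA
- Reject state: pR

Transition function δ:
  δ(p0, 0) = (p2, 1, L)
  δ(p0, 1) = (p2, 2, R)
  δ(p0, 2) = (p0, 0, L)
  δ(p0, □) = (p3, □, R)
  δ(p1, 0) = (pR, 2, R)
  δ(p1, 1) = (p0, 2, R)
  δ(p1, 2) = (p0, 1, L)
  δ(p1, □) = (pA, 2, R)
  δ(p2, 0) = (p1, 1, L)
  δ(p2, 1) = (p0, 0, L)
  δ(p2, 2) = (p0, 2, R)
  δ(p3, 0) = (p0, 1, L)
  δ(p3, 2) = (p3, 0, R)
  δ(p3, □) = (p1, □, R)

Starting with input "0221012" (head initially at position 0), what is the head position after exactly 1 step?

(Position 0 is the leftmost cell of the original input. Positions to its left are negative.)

Execution trace (head position shown):
Step 0: [p0]0221012  (head at position 0)
Step 1: move left → [p2]□1221012  (head at position -1)

After 1 step, the head is at position -1.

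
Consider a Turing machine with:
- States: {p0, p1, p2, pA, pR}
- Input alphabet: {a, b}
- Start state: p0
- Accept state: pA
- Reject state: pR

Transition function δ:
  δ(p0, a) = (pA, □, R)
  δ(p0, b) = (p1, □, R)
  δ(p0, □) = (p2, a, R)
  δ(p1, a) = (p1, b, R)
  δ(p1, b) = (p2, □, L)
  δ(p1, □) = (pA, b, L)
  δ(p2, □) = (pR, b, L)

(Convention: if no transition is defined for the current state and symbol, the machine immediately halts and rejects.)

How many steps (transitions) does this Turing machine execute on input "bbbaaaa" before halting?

Execution trace:
Initial: [p0]bbbaaaa
Step 1: δ(p0, b) = (p1, □, R) → □[p1]bbaaaa
Step 2: δ(p1, b) = (p2, □, L) → [p2]□□baaaa
Step 3: δ(p2, □) = (pR, b, L) → [pR]□b□baaaa

The machine reaches the reject state pR and halts.

The machine executed 3 steps before halting.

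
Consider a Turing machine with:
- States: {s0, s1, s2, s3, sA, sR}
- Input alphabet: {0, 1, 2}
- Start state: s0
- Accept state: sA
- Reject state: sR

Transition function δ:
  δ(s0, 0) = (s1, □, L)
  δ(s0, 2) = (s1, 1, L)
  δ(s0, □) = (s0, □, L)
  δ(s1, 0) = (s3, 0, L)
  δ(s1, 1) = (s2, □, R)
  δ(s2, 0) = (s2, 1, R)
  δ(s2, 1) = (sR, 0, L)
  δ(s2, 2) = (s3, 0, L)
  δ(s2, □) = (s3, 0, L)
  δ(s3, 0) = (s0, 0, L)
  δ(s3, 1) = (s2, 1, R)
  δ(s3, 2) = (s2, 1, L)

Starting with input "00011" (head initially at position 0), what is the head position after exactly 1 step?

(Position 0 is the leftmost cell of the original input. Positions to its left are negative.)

Execution trace (head position shown):
Step 0: [s0]00011  (head at position 0)
Step 1: move left → [s1]□□0011  (head at position -1)

After 1 step, the head is at position -1.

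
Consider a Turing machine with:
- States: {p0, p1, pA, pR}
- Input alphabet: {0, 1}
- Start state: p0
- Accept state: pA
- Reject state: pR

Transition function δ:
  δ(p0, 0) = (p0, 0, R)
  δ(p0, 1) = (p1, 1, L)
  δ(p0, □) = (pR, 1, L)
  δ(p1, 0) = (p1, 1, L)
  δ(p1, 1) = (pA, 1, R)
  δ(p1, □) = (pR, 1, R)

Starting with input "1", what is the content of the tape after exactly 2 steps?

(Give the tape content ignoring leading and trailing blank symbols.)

Execution trace:
Initial: [p0]1
Step 1: δ(p0, 1) = (p1, 1, L) → [p1]□1
Step 2: δ(p1, □) = (pR, 1, R) → 1[pR]1

The machine reaches the reject state pR and halts.

After 2 steps, the tape (ignoring leading/trailing blanks) is: 11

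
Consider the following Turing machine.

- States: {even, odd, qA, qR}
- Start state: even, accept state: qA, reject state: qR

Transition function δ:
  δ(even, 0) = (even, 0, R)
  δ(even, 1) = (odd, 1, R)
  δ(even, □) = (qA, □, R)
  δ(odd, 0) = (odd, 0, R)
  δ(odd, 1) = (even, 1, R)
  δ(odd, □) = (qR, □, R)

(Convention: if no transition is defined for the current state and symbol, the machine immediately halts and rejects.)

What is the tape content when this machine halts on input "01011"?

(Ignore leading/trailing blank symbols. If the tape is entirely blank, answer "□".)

Execution trace:
Initial: [even]01011
Step 1: δ(even, 0) = (even, 0, R) → 0[even]1011
Step 2: δ(even, 1) = (odd, 1, R) → 01[odd]011
Step 3: δ(odd, 0) = (odd, 0, R) → 010[odd]11
Step 4: δ(odd, 1) = (even, 1, R) → 0101[even]1
Step 5: δ(even, 1) = (odd, 1, R) → 01011[odd]□
Step 6: δ(odd, □) = (qR, □, R) → 01011□[qR]□

The machine reaches the reject state qR and halts.

Final tape (ignoring leading/trailing blanks): 01011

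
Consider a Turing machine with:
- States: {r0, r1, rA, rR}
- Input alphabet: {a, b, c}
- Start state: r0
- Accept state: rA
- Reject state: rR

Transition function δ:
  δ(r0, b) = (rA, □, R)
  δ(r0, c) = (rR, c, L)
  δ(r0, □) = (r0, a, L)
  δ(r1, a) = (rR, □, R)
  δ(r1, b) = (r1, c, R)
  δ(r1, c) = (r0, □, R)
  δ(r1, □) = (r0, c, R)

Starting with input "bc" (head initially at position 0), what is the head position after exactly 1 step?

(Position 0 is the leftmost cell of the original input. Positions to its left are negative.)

Execution trace (head position shown):
Step 0: [r0]bc  (head at position 0)
Step 1: move right → □[rA]c  (head at position 1)

After 1 step, the head is at position 1.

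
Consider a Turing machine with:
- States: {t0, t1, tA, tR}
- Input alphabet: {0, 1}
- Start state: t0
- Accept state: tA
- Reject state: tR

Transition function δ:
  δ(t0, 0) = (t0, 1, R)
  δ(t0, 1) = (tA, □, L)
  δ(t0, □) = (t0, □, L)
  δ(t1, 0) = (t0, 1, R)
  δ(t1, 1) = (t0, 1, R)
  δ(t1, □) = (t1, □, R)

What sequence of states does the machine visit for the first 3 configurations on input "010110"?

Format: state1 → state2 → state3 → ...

Execution trace:
Initial: [t0]010110
Step 1: δ(t0, 0) = (t0, 1, R) → 1[t0]10110
Step 2: δ(t0, 1) = (tA, □, L) → [tA]1□0110

The machine reaches the accept state tA and halts.

State sequence: t0 → t0 → tA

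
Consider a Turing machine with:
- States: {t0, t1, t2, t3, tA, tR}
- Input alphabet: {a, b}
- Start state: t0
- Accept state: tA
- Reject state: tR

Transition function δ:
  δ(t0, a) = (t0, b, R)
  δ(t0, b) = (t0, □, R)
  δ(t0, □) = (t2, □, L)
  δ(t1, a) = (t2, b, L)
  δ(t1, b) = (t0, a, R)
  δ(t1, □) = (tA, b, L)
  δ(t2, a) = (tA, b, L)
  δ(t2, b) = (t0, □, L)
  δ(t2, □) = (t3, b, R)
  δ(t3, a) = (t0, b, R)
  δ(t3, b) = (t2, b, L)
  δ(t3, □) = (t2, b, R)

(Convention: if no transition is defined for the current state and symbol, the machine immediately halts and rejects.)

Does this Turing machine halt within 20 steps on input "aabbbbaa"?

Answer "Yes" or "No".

Execution trace:
Initial: [t0]aabbbbaa
Step 1: δ(t0, a) = (t0, b, R) → b[t0]abbbbaa
Step 2: δ(t0, a) = (t0, b, R) → bb[t0]bbbbaa
Step 3: δ(t0, b) = (t0, □, R) → bb□[t0]bbbaa
Step 4: δ(t0, b) = (t0, □, R) → bb□□[t0]bbaa
Step 5: δ(t0, b) = (t0, □, R) → bb□□□[t0]baa
Step 6: δ(t0, b) = (t0, □, R) → bb□□□□[t0]aa
Step 7: δ(t0, a) = (t0, b, R) → bb□□□□b[t0]a
Step 8: δ(t0, a) = (t0, b, R) → bb□□□□bb[t0]□
Step 9: δ(t0, □) = (t2, □, L) → bb□□□□b[t2]b□
Step 10: δ(t2, b) = (t0, □, L) → bb□□□□[t0]b□□
Step 11: δ(t0, b) = (t0, □, R) → bb□□□□□[t0]□□
Step 12: δ(t0, □) = (t2, □, L) → bb□□□□[t2]□□□
Step 13: δ(t2, □) = (t3, b, R) → bb□□□□b[t3]□□
Step 14: δ(t3, □) = (t2, b, R) → bb□□□□bb[t2]□
Step 15: δ(t2, □) = (t3, b, R) → bb□□□□bbb[t3]□
Step 16: δ(t3, □) = (t2, b, R) → bb□□□□bbbb[t2]□
Step 17: δ(t2, □) = (t3, b, R) → bb□□□□bbbbb[t3]□
Step 18: δ(t3, □) = (t2, b, R) → bb□□□□bbbbbb[t2]□
Step 19: δ(t2, □) = (t3, b, R) → bb□□□□bbbbbbb[t3]□
Step 20: δ(t3, □) = (t2, b, R) → bb□□□□bbbbbbbb[t2]□

The machine has not reached a halting state after 20 steps.
The machine did not halt within the 20-step bound.

Answer: No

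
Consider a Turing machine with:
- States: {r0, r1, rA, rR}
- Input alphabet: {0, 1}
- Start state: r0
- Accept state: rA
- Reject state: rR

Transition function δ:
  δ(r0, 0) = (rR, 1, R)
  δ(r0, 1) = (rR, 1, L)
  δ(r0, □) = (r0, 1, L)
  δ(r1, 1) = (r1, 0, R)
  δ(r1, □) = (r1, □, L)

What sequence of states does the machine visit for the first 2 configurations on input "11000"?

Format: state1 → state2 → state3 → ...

Execution trace:
Initial: [r0]11000
Step 1: δ(r0, 1) = (rR, 1, L) → [rR]□11000

The machine reaches the reject state rR and halts.

State sequence: r0 → rR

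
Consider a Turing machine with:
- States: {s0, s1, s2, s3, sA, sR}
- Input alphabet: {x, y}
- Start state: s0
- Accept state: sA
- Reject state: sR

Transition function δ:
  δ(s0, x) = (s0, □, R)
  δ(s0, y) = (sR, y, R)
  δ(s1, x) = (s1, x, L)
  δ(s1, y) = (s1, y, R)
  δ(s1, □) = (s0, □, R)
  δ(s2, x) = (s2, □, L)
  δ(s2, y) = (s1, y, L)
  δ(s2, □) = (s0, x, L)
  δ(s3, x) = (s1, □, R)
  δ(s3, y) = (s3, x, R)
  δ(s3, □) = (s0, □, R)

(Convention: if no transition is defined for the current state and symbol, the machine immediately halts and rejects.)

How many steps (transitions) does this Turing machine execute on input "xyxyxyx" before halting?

Execution trace:
Initial: [s0]xyxyxyx
Step 1: δ(s0, x) = (s0, □, R) → □[s0]yxyxyx
Step 2: δ(s0, y) = (sR, y, R) → □y[sR]xyxyx

The machine reaches the reject state sR and halts.

The machine executed 2 steps before halting.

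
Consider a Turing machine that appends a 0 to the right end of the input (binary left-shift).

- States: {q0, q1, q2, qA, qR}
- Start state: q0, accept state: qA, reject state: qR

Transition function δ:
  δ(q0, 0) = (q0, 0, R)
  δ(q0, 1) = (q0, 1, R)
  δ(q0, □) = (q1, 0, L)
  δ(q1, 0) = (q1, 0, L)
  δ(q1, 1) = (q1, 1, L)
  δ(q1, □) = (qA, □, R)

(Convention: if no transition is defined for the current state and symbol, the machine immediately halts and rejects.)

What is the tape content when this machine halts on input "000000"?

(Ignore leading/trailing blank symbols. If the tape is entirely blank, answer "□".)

Execution trace:
Initial: [q0]000000
Step 1: δ(q0, 0) = (q0, 0, R) → 0[q0]00000
Step 2: δ(q0, 0) = (q0, 0, R) → 00[q0]0000
Step 3: δ(q0, 0) = (q0, 0, R) → 000[q0]000
Step 4: δ(q0, 0) = (q0, 0, R) → 0000[q0]00
Step 5: δ(q0, 0) = (q0, 0, R) → 00000[q0]0
Step 6: δ(q0, 0) = (q0, 0, R) → 000000[q0]□
Step 7: δ(q0, □) = (q1, 0, L) → 00000[q1]00
Step 8: δ(q1, 0) = (q1, 0, L) → 0000[q1]000
Step 9: δ(q1, 0) = (q1, 0, L) → 000[q1]0000
Step 10: δ(q1, 0) = (q1, 0, L) → 00[q1]00000
Step 11: δ(q1, 0) = (q1, 0, L) → 0[q1]000000
Step 12: δ(q1, 0) = (q1, 0, L) → [q1]0000000
Step 13: δ(q1, 0) = (q1, 0, L) → [q1]□0000000
Step 14: δ(q1, □) = (qA, □, R) → □[qA]0000000

The machine reaches the accept state qA and halts.

Final tape (ignoring leading/trailing blanks): 0000000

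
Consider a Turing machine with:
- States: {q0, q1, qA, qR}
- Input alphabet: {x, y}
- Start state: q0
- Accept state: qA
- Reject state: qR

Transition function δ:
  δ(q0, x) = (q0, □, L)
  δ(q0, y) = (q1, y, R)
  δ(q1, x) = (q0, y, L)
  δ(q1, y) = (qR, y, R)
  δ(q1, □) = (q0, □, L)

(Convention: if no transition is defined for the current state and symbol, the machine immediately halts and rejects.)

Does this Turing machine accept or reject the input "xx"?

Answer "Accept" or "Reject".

Execution trace:
Initial: [q0]xx
Step 1: δ(q0, x) = (q0, □, L) → [q0]□□x

No transition is defined for δ(q0, □). By convention the machine halts and rejects.

Answer: Reject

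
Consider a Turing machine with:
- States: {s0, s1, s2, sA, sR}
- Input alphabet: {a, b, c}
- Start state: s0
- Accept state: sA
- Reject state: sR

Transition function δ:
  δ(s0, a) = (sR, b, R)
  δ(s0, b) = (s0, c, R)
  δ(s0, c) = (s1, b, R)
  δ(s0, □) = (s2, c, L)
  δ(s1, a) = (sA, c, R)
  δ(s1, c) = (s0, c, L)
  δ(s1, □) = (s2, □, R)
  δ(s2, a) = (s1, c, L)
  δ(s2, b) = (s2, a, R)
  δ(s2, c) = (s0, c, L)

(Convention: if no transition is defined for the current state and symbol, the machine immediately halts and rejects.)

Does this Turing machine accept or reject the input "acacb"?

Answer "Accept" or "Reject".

Execution trace:
Initial: [s0]acacb
Step 1: δ(s0, a) = (sR, b, R) → b[sR]cacb

The machine reaches the reject state sR and halts.

Answer: Reject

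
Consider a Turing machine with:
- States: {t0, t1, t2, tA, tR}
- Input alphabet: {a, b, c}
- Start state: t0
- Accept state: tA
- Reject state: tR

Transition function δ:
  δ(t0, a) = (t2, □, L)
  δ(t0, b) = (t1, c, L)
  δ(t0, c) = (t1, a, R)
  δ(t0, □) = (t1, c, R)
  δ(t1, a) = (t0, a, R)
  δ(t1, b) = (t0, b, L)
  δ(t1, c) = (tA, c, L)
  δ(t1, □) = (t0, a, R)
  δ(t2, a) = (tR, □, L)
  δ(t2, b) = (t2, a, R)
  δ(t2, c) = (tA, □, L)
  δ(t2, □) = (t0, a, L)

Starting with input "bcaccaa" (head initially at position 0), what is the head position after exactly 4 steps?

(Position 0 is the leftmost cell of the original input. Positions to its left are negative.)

Execution trace (head position shown):
Step 0: [t0]bcaccaa  (head at position 0)
Step 1: move left → [t1]□ccaccaa  (head at position -1)
Step 2: move right → a[t0]ccaccaa  (head at position 0)
Step 3: move right → aa[t1]caccaa  (head at position 1)
Step 4: move left → a[tA]acaccaa  (head at position 0)

After 4 steps, the head is at position 0.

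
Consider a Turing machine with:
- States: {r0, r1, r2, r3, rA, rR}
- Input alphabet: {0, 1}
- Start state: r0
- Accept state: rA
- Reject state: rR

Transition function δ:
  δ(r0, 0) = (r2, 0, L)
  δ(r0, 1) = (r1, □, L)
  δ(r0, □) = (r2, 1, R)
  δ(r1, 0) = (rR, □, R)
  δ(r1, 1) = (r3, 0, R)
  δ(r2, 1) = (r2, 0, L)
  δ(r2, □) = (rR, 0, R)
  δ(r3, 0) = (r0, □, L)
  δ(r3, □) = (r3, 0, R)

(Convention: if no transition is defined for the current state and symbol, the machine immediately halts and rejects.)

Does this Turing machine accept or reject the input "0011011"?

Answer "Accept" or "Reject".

Execution trace:
Initial: [r0]0011011
Step 1: δ(r0, 0) = (r2, 0, L) → [r2]□0011011
Step 2: δ(r2, □) = (rR, 0, R) → 0[rR]0011011

The machine reaches the reject state rR and halts.

Answer: Reject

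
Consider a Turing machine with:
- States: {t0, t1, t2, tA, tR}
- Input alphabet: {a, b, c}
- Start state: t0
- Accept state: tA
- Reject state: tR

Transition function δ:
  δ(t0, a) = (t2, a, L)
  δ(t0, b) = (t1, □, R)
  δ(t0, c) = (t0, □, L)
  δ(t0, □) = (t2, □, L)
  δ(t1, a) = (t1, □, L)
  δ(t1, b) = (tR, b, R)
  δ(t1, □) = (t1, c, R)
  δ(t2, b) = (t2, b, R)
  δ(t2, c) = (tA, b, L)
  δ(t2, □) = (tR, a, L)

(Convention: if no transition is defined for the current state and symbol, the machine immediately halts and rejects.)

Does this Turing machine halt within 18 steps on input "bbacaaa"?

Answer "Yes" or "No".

Execution trace:
Initial: [t0]bbacaaa
Step 1: δ(t0, b) = (t1, □, R) → □[t1]bacaaa
Step 2: δ(t1, b) = (tR, b, R) → □b[tR]acaaa

The machine reaches the reject state tR and halts.
The machine halted after 2 steps (within the 18-step bound).

Answer: Yes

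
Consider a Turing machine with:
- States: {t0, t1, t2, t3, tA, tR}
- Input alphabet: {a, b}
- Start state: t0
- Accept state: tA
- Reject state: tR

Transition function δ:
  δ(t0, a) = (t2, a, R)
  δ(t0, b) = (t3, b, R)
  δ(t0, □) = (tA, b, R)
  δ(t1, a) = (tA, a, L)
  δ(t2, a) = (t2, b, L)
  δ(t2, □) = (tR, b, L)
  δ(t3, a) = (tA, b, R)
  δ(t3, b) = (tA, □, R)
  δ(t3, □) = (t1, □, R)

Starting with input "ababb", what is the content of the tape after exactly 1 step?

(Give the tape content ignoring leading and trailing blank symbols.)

Execution trace:
Initial: [t0]ababb
Step 1: δ(t0, a) = (t2, a, R) → a[t2]babb

No transition is defined for δ(t2, b). By convention the machine halts and rejects.

After 1 step, the tape (ignoring leading/trailing blanks) is: ababb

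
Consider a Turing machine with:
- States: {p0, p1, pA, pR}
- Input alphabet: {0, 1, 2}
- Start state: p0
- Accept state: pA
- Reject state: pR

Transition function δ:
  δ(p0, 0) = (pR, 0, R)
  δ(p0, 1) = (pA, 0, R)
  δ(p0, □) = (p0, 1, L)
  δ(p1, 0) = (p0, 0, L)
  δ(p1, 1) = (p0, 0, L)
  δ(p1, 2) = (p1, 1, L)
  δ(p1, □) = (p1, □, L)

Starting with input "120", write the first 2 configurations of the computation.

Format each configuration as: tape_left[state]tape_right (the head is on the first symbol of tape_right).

Transitions applied:
Step 1: δ(p0, 1) = (pA, 0, R)

The first 2 configurations are:
[p0]120 ⊢ 0[pA]20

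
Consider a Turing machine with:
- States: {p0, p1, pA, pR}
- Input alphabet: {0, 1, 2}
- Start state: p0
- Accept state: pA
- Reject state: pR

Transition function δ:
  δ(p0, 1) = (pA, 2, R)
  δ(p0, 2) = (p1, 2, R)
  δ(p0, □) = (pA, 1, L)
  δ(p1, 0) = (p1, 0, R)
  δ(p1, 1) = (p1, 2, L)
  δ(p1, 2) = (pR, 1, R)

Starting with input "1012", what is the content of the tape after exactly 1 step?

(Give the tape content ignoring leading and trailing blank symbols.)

Execution trace:
Initial: [p0]1012
Step 1: δ(p0, 1) = (pA, 2, R) → 2[pA]012

The machine reaches the accept state pA and halts.

After 1 step, the tape (ignoring leading/trailing blanks) is: 2012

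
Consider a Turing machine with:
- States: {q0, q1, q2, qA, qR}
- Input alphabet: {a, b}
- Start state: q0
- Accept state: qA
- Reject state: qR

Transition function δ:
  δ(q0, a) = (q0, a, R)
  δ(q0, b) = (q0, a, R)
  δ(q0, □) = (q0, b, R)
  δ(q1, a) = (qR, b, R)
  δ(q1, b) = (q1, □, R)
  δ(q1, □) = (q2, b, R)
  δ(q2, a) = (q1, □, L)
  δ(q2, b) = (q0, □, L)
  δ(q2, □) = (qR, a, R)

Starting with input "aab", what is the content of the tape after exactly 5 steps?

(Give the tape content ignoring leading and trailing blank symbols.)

Execution trace:
Initial: [q0]aab
Step 1: δ(q0, a) = (q0, a, R) → a[q0]ab
Step 2: δ(q0, a) = (q0, a, R) → aa[q0]b
Step 3: δ(q0, b) = (q0, a, R) → aaa[q0]□
Step 4: δ(q0, □) = (q0, b, R) → aaab[q0]□
Step 5: δ(q0, □) = (q0, b, R) → aaabb[q0]□

After 5 steps, the tape (ignoring leading/trailing blanks) is: aaabb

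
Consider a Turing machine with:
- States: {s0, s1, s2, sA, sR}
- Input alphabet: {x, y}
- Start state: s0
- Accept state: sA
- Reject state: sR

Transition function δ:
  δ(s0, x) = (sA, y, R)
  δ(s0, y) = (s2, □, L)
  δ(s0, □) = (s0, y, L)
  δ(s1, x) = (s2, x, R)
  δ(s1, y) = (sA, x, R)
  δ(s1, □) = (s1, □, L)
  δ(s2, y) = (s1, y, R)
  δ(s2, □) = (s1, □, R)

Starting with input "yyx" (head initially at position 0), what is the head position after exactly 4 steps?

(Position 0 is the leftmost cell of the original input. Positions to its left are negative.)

Execution trace (head position shown):
Step 0: [s0]yyx  (head at position 0)
Step 1: move left → [s2]□□yx  (head at position -1)
Step 2: move right → □[s1]□yx  (head at position 0)
Step 3: move left → [s1]□□yx  (head at position -1)
Step 4: move left → [s1]□□□yx  (head at position -2)

After 4 steps, the head is at position -2.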